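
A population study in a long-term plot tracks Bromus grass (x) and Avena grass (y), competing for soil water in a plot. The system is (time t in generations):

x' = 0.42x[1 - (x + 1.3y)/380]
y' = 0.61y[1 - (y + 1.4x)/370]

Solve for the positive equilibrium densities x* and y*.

x* ≈ 123, y* ≈ 198

Setting both brackets to zero gives the nullclines x + 1.3y = 380 and 1.4x + y = 370.
Substituting y = 370 - 1.4x into the first: x(1 - 1.3·1.4) = 380 - 1.3·370.
So x* = -101/-0.82 = 123, and then y* = 370 - 1.4·123 = 198.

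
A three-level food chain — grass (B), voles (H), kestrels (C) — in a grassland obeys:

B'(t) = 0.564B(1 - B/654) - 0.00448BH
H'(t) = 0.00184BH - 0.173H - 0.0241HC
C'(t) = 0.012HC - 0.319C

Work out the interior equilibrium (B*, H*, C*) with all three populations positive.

B* ≈ 516, H* ≈ 26.6, C* ≈ 32.2

From dC/dt = 0: 0.012H* = 0.319, so H* = 26.6.
From dB/dt = 0: 0.564(1 - B*/654) = 0.00448·26.6, giving B* = 654·(1 - 0.211) = 516.
From dH/dt = 0: 0.00184·516 - 0.173 = 0.0241C*, so C* = 0.776/0.0241 = 32.2.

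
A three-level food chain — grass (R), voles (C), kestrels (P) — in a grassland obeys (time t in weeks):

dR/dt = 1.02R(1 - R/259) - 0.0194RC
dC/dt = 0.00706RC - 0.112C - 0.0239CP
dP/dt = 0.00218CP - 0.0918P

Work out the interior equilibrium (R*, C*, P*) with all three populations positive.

From dP/dt = 0: 0.00218C* = 0.0918, so C* = 42.1.
From dR/dt = 0: 1.02(1 - R*/259) = 0.0194·42.1, giving R* = 259·(1 - 0.801) = 51.6.
From dC/dt = 0: 0.00706·51.6 - 0.112 = 0.0239P*, so P* = 0.252/0.0239 = 10.5.

R* ≈ 51.6, C* ≈ 42.1, P* ≈ 10.5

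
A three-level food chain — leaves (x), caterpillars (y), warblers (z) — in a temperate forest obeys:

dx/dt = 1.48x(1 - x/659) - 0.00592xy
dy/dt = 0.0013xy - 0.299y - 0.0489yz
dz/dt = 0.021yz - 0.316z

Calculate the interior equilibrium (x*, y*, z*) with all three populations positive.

x* ≈ 619, y* ≈ 15, z* ≈ 10.4

From dz/dt = 0: 0.021y* = 0.316, so y* = 15.
From dx/dt = 0: 1.48(1 - x*/659) = 0.00592·15, giving x* = 659·(1 - 0.0602) = 619.
From dy/dt = 0: 0.0013·619 - 0.299 = 0.0489z*, so z* = 0.506/0.0489 = 10.4.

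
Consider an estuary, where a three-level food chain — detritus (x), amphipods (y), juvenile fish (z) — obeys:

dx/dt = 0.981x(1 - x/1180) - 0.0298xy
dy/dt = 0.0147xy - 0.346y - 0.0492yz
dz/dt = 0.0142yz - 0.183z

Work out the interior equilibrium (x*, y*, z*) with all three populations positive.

From dz/dt = 0: 0.0142y* = 0.183, so y* = 12.9.
From dx/dt = 0: 0.981(1 - x*/1180) = 0.0298·12.9, giving x* = 1180·(1 - 0.391) = 718.
From dy/dt = 0: 0.0147·718 - 0.346 = 0.0492z*, so z* = 10.2/0.0492 = 208.

x* ≈ 718, y* ≈ 12.9, z* ≈ 208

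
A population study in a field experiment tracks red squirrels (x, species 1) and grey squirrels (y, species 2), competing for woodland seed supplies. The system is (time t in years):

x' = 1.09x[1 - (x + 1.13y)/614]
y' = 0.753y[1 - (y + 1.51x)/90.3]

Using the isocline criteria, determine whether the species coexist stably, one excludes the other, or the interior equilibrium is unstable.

species 1 excludes species 2

Compare the nullcline intercepts: K1/α12 = 614/1.13 = 543 > K2 = 90.3; K2/α21 = 90.3/1.51 = 59.8 < K1 = 614.
Since the inequalities point opposite ways, species 1 can invade but species 2 cannot.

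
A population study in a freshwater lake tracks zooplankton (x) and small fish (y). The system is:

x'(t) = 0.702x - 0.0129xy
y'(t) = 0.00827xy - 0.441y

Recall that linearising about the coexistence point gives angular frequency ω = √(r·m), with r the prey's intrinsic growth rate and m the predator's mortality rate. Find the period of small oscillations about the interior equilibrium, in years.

T ≈ 11.3 years

Here r = 0.702 and m = 0.441, so r·m = 0.31.
ω = √0.31 = 0.556 per year, hence T = 2π/ω ≈ 11.3 years.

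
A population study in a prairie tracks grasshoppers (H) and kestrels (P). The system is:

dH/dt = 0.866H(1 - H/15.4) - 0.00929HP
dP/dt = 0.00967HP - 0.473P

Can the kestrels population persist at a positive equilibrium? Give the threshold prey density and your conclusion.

The predator equation gives dP/dt > 0 only when H > 0.473/0.00967 = 48.9.
Without the predator, H → K = 15.4. Since 15.4 < 48.9, the predator cannot invade.

Threshold H = 48.9; K < 48.9, so no, the predator goes extinct.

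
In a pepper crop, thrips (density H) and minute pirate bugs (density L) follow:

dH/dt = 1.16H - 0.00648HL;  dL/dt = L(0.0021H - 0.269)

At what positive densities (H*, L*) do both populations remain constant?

Set dL/dt = 0 with L > 0: 0.0021H - 0.269 = 0, so H* = 0.269/0.0021 = 128.
Set dH/dt = 0 with H > 0: 1.16 - 0.00648L = 0, so L* = 1.16/0.00648 = 179.

H* ≈ 128, L* ≈ 179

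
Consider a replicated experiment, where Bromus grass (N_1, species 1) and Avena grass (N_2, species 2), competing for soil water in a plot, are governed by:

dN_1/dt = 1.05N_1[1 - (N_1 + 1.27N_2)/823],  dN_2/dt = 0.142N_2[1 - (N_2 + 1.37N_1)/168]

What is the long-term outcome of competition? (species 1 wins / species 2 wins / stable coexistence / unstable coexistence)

Compare the nullcline intercepts: K1/α12 = 823/1.27 = 648 > K2 = 168; K2/α21 = 168/1.37 = 123 < K1 = 823.
Since the inequalities point opposite ways, species 1 can invade but species 2 cannot.

species 1 excludes species 2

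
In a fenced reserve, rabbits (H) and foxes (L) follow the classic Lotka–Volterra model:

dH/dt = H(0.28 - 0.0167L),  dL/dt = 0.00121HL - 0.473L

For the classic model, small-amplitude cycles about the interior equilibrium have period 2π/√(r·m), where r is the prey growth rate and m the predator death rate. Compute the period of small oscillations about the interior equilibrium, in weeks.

Here r = 0.28 and m = 0.473, so r·m = 0.132.
ω = √0.132 = 0.364 per week, hence T = 2π/ω ≈ 17.3 weeks.

T ≈ 17.3 weeks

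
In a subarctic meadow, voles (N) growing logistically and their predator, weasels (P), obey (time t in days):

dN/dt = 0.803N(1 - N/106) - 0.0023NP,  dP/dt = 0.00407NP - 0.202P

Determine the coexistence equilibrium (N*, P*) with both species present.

N* ≈ 49.6, P* ≈ 186

From dP/dt = 0 with P > 0: 0.00407N* = 0.202, so N* = 49.6.
Substitute into dN/dt = 0: 0.803(1 - 49.6/106) = 0.0023P*.
The bracket is 0.532, giving P* = 0.427/0.0023 = 186.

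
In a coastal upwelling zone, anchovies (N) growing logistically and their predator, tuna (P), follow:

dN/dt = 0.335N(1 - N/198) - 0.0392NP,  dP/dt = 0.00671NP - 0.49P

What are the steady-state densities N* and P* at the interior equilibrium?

N* ≈ 73, P* ≈ 5.39

From dP/dt = 0 with P > 0: 0.00671N* = 0.49, so N* = 73.
Substitute into dN/dt = 0: 0.335(1 - 73/198) = 0.0392P*.
The bracket is 0.631, giving P* = 0.211/0.0392 = 5.39.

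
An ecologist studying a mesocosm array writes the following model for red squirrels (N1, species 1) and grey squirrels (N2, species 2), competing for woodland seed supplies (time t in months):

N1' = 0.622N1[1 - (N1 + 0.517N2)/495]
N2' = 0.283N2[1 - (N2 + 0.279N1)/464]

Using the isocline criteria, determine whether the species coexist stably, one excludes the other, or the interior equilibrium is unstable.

stable coexistence

Compare the nullcline intercepts: K1/α12 = 495/0.517 = 957 > K2 = 464; K2/α21 = 464/0.279 = 1660 > K1 = 495.
Since both inequalities hold, each species can invade when rare, so the interior equilibrium is stable.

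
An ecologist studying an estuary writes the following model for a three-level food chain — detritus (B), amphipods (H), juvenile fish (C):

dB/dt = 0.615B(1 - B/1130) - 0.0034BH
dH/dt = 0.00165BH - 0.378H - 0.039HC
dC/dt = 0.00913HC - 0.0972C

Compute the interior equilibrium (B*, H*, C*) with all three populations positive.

From dC/dt = 0: 0.00913H* = 0.0972, so H* = 10.6.
From dB/dt = 0: 0.615(1 - B*/1130) = 0.0034·10.6, giving B* = 1130·(1 - 0.0589) = 1060.
From dH/dt = 0: 0.00165·1060 - 0.378 = 0.039C*, so C* = 1.38/0.039 = 35.3.

B* ≈ 1060, H* ≈ 10.6, C* ≈ 35.3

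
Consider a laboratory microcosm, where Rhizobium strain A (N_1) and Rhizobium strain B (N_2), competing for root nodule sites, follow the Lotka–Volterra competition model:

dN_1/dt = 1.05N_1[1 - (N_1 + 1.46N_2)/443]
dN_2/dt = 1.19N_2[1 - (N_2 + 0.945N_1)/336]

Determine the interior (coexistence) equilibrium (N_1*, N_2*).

N_1* ≈ 125, N_2* ≈ 218

Setting both brackets to zero gives the nullclines N_1 + 1.46N_2 = 443 and 0.945N_1 + N_2 = 336.
Substituting N_2 = 336 - 0.945N_1 into the first: N_1(1 - 1.46·0.945) = 443 - 1.46·336.
So N_1* = -47.6/-0.38 = 125, and then N_2* = 336 - 0.945·125 = 218.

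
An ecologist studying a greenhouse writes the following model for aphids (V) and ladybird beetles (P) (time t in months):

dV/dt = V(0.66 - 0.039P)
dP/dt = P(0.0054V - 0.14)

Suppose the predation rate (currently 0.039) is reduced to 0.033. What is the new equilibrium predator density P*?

At the interior fixed point, setting dV/dt = 0 with V > 0 fixes P* = (prey growth rate)/(VP coefficient) — independent of the other coefficients.
With the change, P* = 0.66/0.033 = 20; it rises from 16.9.

P* ≈ 20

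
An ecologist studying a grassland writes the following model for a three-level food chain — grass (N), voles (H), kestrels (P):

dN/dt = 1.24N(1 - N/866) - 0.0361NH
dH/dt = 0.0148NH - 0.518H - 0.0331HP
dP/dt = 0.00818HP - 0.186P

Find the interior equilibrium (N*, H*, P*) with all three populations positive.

From dP/dt = 0: 0.00818H* = 0.186, so H* = 22.7.
From dN/dt = 0: 1.24(1 - N*/866) = 0.0361·22.7, giving N* = 866·(1 - 0.662) = 293.
From dH/dt = 0: 0.0148·293 - 0.518 = 0.0331P*, so P* = 3.81/0.0331 = 115.

N* ≈ 293, H* ≈ 22.7, P* ≈ 115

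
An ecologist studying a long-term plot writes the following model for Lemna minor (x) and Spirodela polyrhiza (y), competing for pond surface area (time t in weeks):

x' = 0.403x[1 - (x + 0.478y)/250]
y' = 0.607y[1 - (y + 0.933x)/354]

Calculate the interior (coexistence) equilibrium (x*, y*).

x* ≈ 146, y* ≈ 218

Setting both brackets to zero gives the nullclines x + 0.478y = 250 and 0.933x + y = 354.
Substituting y = 354 - 0.933x into the first: x(1 - 0.478·0.933) = 250 - 0.478·354.
So x* = 80.8/0.554 = 146, and then y* = 354 - 0.933·146 = 218.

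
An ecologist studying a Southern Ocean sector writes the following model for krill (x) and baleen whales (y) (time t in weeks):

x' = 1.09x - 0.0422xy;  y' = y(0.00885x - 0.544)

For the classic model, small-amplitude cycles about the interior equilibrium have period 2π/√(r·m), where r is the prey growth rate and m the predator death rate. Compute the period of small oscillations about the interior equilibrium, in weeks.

Here r = 1.09 and m = 0.544, so r·m = 0.593.
ω = √0.593 = 0.77 per week, hence T = 2π/ω ≈ 8.16 weeks.

T ≈ 8.16 weeks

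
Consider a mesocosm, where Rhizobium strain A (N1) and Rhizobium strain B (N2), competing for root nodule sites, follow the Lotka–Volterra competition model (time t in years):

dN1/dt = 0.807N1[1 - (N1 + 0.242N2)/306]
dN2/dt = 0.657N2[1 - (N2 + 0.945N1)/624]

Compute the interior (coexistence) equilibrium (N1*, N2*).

Setting both brackets to zero gives the nullclines N1 + 0.242N2 = 306 and 0.945N1 + N2 = 624.
Substituting N2 = 624 - 0.945N1 into the first: N1(1 - 0.242·0.945) = 306 - 0.242·624.
So N1* = 155/0.771 = 201, and then N2* = 624 - 0.945·201 = 434.

N1* ≈ 201, N2* ≈ 434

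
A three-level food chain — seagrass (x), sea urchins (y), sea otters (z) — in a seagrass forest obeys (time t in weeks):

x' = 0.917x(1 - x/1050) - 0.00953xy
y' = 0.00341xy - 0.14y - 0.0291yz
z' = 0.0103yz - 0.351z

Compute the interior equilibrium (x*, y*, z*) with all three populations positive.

From dz/dt = 0: 0.0103y* = 0.351, so y* = 34.1.
From dx/dt = 0: 0.917(1 - x*/1050) = 0.00953·34.1, giving x* = 1050·(1 - 0.354) = 678.
From dy/dt = 0: 0.00341·678 - 0.14 = 0.0291z*, so z* = 2.17/0.0291 = 74.7.

x* ≈ 678, y* ≈ 34.1, z* ≈ 74.7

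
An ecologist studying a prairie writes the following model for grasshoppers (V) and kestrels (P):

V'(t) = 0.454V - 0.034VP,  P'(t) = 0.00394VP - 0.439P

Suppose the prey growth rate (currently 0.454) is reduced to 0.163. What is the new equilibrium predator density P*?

At the interior fixed point, setting dV/dt = 0 with V > 0 fixes P* = (prey growth rate)/(VP coefficient) — independent of the other coefficients.
With the change, P* = 0.163/0.034 = 4.79; it falls from 13.4.

P* ≈ 4.79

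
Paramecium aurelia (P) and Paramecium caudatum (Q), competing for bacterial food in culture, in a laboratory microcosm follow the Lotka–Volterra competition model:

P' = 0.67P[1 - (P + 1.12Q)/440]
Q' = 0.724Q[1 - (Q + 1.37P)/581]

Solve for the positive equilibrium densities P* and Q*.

P* ≈ 394, Q* ≈ 40.8

Setting both brackets to zero gives the nullclines P + 1.12Q = 440 and 1.37P + Q = 581.
Substituting Q = 581 - 1.37P into the first: P(1 - 1.12·1.37) = 440 - 1.12·581.
So P* = -211/-0.534 = 394, and then Q* = 581 - 1.37·394 = 40.8.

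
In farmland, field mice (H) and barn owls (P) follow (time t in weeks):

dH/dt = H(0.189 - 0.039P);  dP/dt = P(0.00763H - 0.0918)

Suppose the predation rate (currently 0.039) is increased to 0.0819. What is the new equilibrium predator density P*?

P* ≈ 2.31

At the interior fixed point, setting dH/dt = 0 with H > 0 fixes P* = (prey growth rate)/(HP coefficient) — independent of the other coefficients.
With the change, P* = 0.189/0.0819 = 2.31; it falls from 4.85.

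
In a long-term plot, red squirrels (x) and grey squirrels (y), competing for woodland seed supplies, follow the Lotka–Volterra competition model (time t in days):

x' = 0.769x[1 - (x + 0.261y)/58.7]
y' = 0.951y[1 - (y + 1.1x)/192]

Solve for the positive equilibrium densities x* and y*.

Setting both brackets to zero gives the nullclines x + 0.261y = 58.7 and 1.1x + y = 192.
Substituting y = 192 - 1.1x into the first: x(1 - 0.261·1.1) = 58.7 - 0.261·192.
So x* = 8.59/0.713 = 12, and then y* = 192 - 1.1·12 = 179.

x* ≈ 12, y* ≈ 179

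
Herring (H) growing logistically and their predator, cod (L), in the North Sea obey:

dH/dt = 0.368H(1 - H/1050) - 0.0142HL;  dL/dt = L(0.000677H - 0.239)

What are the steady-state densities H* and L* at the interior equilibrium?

H* ≈ 353, L* ≈ 17.2

From dL/dt = 0 with L > 0: 0.000677H* = 0.239, so H* = 353.
Substitute into dH/dt = 0: 0.368(1 - 353/1050) = 0.0142L*.
The bracket is 0.664, giving L* = 0.244/0.0142 = 17.2.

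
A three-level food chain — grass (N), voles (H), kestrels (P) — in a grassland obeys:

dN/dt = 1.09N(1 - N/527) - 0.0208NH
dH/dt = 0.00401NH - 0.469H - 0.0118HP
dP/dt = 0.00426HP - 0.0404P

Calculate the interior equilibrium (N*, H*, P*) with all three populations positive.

N* ≈ 432, H* ≈ 9.48, P* ≈ 107

From dP/dt = 0: 0.00426H* = 0.0404, so H* = 9.48.
From dN/dt = 0: 1.09(1 - N*/527) = 0.0208·9.48, giving N* = 527·(1 - 0.181) = 432.
From dH/dt = 0: 0.00401·432 - 0.469 = 0.0118P*, so P* = 1.26/0.0118 = 107.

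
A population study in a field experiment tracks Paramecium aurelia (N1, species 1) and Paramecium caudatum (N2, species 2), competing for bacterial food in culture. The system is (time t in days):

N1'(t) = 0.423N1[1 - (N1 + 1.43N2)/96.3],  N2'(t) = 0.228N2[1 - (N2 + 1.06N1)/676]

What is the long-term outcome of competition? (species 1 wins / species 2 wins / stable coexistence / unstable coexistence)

Compare the nullcline intercepts: K1/α12 = 96.3/1.43 = 67.3 < K2 = 676; K2/α21 = 676/1.06 = 638 > K1 = 96.3.
Since the inequalities point opposite ways, species 2 can invade but species 1 cannot.

species 2 excludes species 1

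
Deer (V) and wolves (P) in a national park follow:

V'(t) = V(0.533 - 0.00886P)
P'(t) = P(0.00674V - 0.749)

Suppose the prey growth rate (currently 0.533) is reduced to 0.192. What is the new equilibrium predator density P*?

At the interior fixed point, setting dV/dt = 0 with V > 0 fixes P* = (prey growth rate)/(VP coefficient) — independent of the other coefficients.
With the change, P* = 0.192/0.00886 = 21.7; it falls from 60.2.

P* ≈ 21.7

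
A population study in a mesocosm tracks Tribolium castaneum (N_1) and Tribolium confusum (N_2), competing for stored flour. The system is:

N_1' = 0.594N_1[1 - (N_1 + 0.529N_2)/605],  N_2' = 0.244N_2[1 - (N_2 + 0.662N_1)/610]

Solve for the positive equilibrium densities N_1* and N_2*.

Setting both brackets to zero gives the nullclines N_1 + 0.529N_2 = 605 and 0.662N_1 + N_2 = 610.
Substituting N_2 = 610 - 0.662N_1 into the first: N_1(1 - 0.529·0.662) = 605 - 0.529·610.
So N_1* = 282/0.65 = 434, and then N_2* = 610 - 0.662·434 = 322.

N_1* ≈ 434, N_2* ≈ 322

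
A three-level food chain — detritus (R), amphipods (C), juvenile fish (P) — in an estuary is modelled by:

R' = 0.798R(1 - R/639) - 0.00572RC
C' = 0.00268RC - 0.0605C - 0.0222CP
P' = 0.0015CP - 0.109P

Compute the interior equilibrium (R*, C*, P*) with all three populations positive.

R* ≈ 306, C* ≈ 72.7, P* ≈ 34.2

From dP/dt = 0: 0.0015C* = 0.109, so C* = 72.7.
From dR/dt = 0: 0.798(1 - R*/639) = 0.00572·72.7, giving R* = 639·(1 - 0.521) = 306.
From dC/dt = 0: 0.00268·306 - 0.0605 = 0.0222P*, so P* = 0.76/0.0222 = 34.2.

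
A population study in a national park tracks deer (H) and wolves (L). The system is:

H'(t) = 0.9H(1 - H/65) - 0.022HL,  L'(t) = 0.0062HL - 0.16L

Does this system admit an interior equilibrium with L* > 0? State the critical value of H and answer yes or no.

Threshold H = 25.8; K > 25.8, so yes, the predator persists.

The predator equation gives dL/dt > 0 only when H > 0.16/0.0062 = 25.8.
Without the predator, H → K = 65. Since 65 > 25.8, the predator can invade and persist.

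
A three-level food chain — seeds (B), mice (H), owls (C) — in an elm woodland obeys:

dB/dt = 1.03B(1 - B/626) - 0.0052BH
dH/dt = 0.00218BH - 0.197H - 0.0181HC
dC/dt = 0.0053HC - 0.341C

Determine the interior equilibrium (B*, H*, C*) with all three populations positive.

From dC/dt = 0: 0.0053H* = 0.341, so H* = 64.3.
From dB/dt = 0: 1.03(1 - B*/626) = 0.0052·64.3, giving B* = 626·(1 - 0.325) = 423.
From dH/dt = 0: 0.00218·423 - 0.197 = 0.0181C*, so C* = 0.724/0.0181 = 40.

B* ≈ 423, H* ≈ 64.3, C* ≈ 40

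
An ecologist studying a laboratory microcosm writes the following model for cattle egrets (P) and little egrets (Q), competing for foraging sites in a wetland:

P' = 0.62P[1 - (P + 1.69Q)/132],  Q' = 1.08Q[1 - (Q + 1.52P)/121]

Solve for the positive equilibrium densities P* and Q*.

P* ≈ 46.2, Q* ≈ 50.8

Setting both brackets to zero gives the nullclines P + 1.69Q = 132 and 1.52P + Q = 121.
Substituting Q = 121 - 1.52P into the first: P(1 - 1.69·1.52) = 132 - 1.69·121.
So P* = -72.5/-1.57 = 46.2, and then Q* = 121 - 1.52·46.2 = 50.8.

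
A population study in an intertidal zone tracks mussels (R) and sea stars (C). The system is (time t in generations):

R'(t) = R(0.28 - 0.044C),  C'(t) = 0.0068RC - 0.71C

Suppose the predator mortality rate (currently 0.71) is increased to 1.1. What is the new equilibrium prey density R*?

R* ≈ 162

At the interior fixed point, setting dC/dt = 0 with C > 0 fixes R* = (predator death rate)/(RC coefficient) — independent of the other coefficients.
With the change, R* = 1.1/0.0068 = 162; it rises from 104.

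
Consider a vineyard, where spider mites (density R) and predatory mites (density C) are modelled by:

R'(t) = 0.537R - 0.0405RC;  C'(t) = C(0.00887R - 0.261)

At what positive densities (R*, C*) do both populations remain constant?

R* ≈ 29.4, C* ≈ 13.3

Set dC/dt = 0 with C > 0: 0.00887R - 0.261 = 0, so R* = 0.261/0.00887 = 29.4.
Set dR/dt = 0 with R > 0: 0.537 - 0.0405C = 0, so C* = 0.537/0.0405 = 13.3.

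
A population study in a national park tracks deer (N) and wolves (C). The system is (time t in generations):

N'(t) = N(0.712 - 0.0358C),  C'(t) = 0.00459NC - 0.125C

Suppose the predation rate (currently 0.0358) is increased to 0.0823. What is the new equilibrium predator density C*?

C* ≈ 8.65

At the interior fixed point, setting dN/dt = 0 with N > 0 fixes C* = (prey growth rate)/(NC coefficient) — independent of the other coefficients.
With the change, C* = 0.712/0.0823 = 8.65; it falls from 19.9.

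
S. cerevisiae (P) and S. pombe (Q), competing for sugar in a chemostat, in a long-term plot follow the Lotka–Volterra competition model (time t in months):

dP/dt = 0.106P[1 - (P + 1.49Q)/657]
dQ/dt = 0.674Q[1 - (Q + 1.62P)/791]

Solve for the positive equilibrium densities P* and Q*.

P* ≈ 369, Q* ≈ 193

Setting both brackets to zero gives the nullclines P + 1.49Q = 657 and 1.62P + Q = 791.
Substituting Q = 791 - 1.62P into the first: P(1 - 1.49·1.62) = 657 - 1.49·791.
So P* = -522/-1.41 = 369, and then Q* = 791 - 1.62·369 = 193.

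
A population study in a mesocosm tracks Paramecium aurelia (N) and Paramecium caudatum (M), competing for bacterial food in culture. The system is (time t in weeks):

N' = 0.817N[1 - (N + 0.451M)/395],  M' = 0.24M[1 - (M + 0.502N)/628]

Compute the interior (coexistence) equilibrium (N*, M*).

N* ≈ 144, M* ≈ 555

Setting both brackets to zero gives the nullclines N + 0.451M = 395 and 0.502N + M = 628.
Substituting M = 628 - 0.502N into the first: N(1 - 0.451·0.502) = 395 - 0.451·628.
So N* = 112/0.774 = 144, and then M* = 628 - 0.502·144 = 555.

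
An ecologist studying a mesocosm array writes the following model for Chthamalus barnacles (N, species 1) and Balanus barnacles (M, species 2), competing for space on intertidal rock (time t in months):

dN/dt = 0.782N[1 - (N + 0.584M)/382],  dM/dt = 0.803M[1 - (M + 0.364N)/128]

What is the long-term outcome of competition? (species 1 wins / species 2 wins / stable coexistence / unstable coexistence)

species 1 excludes species 2

Compare the nullcline intercepts: K1/α12 = 382/0.584 = 654 > K2 = 128; K2/α21 = 128/0.364 = 352 < K1 = 382.
Since the inequalities point opposite ways, species 1 can invade but species 2 cannot.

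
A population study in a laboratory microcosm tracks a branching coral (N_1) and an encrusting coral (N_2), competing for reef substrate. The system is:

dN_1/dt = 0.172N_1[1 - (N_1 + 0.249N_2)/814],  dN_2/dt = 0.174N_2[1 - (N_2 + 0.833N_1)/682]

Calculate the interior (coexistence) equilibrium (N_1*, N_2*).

Setting both brackets to zero gives the nullclines N_1 + 0.249N_2 = 814 and 0.833N_1 + N_2 = 682.
Substituting N_2 = 682 - 0.833N_1 into the first: N_1(1 - 0.249·0.833) = 814 - 0.249·682.
So N_1* = 644/0.793 = 813, and then N_2* = 682 - 0.833·813 = 4.97.

N_1* ≈ 813, N_2* ≈ 4.97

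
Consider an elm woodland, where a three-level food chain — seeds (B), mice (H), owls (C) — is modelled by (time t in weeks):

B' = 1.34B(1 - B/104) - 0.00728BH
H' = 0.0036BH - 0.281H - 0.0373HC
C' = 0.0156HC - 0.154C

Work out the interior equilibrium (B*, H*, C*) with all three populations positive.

B* ≈ 98.4, H* ≈ 9.87, C* ≈ 1.97

From dC/dt = 0: 0.0156H* = 0.154, so H* = 9.87.
From dB/dt = 0: 1.34(1 - B*/104) = 0.00728·9.87, giving B* = 104·(1 - 0.0536) = 98.4.
From dH/dt = 0: 0.0036·98.4 - 0.281 = 0.0373C*, so C* = 0.0733/0.0373 = 1.97.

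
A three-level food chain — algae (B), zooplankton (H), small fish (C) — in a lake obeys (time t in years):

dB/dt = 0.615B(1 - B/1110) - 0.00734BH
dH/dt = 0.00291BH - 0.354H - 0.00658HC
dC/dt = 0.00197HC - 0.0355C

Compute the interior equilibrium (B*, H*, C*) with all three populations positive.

From dC/dt = 0: 0.00197H* = 0.0355, so H* = 18.
From dB/dt = 0: 0.615(1 - B*/1110) = 0.00734·18, giving B* = 1110·(1 - 0.215) = 871.
From dH/dt = 0: 0.00291·871 - 0.354 = 0.00658C*, so C* = 2.18/0.00658 = 332.

B* ≈ 871, H* ≈ 18, C* ≈ 332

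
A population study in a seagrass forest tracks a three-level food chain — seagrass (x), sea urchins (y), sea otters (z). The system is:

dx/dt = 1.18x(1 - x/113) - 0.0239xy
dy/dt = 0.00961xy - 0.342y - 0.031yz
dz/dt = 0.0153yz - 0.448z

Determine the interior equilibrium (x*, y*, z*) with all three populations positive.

From dz/dt = 0: 0.0153y* = 0.448, so y* = 29.3.
From dx/dt = 0: 1.18(1 - x*/113) = 0.0239·29.3, giving x* = 113·(1 - 0.593) = 46.
From dy/dt = 0: 0.00961·46 - 0.342 = 0.031z*, so z* = 0.0999/0.031 = 3.22.

x* ≈ 46, y* ≈ 29.3, z* ≈ 3.22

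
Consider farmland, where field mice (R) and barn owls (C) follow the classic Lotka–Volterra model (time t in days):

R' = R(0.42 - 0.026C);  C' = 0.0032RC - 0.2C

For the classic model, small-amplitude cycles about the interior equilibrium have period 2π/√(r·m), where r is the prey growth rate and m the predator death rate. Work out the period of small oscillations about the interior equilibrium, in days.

T ≈ 21.7 days

Here r = 0.42 and m = 0.2, so r·m = 0.084.
ω = √0.084 = 0.29 per day, hence T = 2π/ω ≈ 21.7 days.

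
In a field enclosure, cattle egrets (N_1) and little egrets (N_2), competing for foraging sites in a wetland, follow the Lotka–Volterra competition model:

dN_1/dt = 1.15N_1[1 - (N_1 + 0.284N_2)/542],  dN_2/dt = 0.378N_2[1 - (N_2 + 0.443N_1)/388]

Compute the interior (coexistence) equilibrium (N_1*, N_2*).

Setting both brackets to zero gives the nullclines N_1 + 0.284N_2 = 542 and 0.443N_1 + N_2 = 388.
Substituting N_2 = 388 - 0.443N_1 into the first: N_1(1 - 0.284·0.443) = 542 - 0.284·388.
So N_1* = 432/0.874 = 494, and then N_2* = 388 - 0.443·494 = 169.

N_1* ≈ 494, N_2* ≈ 169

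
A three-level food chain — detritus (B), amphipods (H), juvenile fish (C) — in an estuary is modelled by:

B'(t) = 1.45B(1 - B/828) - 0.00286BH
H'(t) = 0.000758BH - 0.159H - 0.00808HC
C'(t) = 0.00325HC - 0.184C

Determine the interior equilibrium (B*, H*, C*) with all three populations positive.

B* ≈ 736, H* ≈ 56.6, C* ≈ 49.3

From dC/dt = 0: 0.00325H* = 0.184, so H* = 56.6.
From dB/dt = 0: 1.45(1 - B*/828) = 0.00286·56.6, giving B* = 828·(1 - 0.112) = 736.
From dH/dt = 0: 0.000758·736 - 0.159 = 0.00808C*, so C* = 0.399/0.00808 = 49.3.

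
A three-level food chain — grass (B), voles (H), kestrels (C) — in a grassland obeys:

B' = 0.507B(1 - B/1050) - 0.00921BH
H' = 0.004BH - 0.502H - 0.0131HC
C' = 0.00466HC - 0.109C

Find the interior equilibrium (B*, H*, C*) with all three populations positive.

From dC/dt = 0: 0.00466H* = 0.109, so H* = 23.4.
From dB/dt = 0: 0.507(1 - B*/1050) = 0.00921·23.4, giving B* = 1050·(1 - 0.425) = 604.
From dH/dt = 0: 0.004·604 - 0.502 = 0.0131C*, so C* = 1.91/0.0131 = 146.

B* ≈ 604, H* ≈ 23.4, C* ≈ 146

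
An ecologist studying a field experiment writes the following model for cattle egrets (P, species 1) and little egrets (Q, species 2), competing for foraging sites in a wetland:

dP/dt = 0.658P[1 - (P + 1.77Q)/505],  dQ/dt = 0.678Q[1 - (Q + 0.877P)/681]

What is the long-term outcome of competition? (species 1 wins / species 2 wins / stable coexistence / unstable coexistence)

Compare the nullcline intercepts: K1/α12 = 505/1.77 = 285 < K2 = 681; K2/α21 = 681/0.877 = 777 > K1 = 505.
Since the inequalities point opposite ways, species 2 can invade but species 1 cannot.

species 2 excludes species 1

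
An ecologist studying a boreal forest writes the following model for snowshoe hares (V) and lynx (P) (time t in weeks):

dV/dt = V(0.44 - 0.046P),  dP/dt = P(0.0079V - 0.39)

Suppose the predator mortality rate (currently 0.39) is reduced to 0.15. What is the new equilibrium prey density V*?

V* ≈ 19

At the interior fixed point, setting dP/dt = 0 with P > 0 fixes V* = (predator death rate)/(VP coefficient) — independent of the other coefficients.
With the change, V* = 0.15/0.0079 = 19; it falls from 49.4.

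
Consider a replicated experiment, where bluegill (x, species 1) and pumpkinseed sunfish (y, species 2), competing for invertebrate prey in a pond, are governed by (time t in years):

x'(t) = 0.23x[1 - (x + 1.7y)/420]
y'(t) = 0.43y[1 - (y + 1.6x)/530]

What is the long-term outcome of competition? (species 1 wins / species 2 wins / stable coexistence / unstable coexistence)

unstable coexistence (outcome depends on initial conditions)

Compare the nullcline intercepts: K1/α12 = 420/1.7 = 247 < K2 = 530; K2/α21 = 530/1.6 = 331 < K1 = 420.
Since both are reversed, neither can invade when rare; the interior point is a saddle.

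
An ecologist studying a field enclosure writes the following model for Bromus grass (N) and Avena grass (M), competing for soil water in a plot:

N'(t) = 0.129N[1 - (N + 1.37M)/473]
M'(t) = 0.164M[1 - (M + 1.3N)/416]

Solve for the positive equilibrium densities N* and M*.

N* ≈ 124, M* ≈ 255

Setting both brackets to zero gives the nullclines N + 1.37M = 473 and 1.3N + M = 416.
Substituting M = 416 - 1.3N into the first: N(1 - 1.37·1.3) = 473 - 1.37·416.
So N* = -96.9/-0.781 = 124, and then M* = 416 - 1.3·124 = 255.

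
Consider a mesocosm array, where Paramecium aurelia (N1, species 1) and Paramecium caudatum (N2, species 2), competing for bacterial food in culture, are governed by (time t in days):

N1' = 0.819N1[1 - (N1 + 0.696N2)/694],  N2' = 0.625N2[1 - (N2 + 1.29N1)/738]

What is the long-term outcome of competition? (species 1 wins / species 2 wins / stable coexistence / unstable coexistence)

species 1 excludes species 2

Compare the nullcline intercepts: K1/α12 = 694/0.696 = 997 > K2 = 738; K2/α21 = 738/1.29 = 572 < K1 = 694.
Since the inequalities point opposite ways, species 1 can invade but species 2 cannot.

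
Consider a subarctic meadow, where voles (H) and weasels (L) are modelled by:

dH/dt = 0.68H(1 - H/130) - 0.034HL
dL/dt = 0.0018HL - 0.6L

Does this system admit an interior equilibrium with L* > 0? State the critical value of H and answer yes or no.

Threshold H = 333; K < 333, so no, the predator goes extinct.

The predator equation gives dL/dt > 0 only when H > 0.6/0.0018 = 333.
Without the predator, H → K = 130. Since 130 < 333, the predator cannot invade.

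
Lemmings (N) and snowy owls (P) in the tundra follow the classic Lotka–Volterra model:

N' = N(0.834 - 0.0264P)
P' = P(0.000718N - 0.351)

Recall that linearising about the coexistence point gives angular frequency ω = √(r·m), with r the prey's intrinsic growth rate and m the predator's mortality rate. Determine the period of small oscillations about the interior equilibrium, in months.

T ≈ 11.6 months

Here r = 0.834 and m = 0.351, so r·m = 0.293.
ω = √0.293 = 0.541 per month, hence T = 2π/ω ≈ 11.6 months.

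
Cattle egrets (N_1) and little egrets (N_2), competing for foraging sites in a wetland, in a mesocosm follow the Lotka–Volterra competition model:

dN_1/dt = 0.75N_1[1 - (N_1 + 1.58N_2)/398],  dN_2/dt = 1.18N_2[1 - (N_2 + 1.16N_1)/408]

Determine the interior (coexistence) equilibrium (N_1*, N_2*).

N_1* ≈ 296, N_2* ≈ 64.5

Setting both brackets to zero gives the nullclines N_1 + 1.58N_2 = 398 and 1.16N_1 + N_2 = 408.
Substituting N_2 = 408 - 1.16N_1 into the first: N_1(1 - 1.58·1.16) = 398 - 1.58·408.
So N_1* = -247/-0.833 = 296, and then N_2* = 408 - 1.16·296 = 64.5.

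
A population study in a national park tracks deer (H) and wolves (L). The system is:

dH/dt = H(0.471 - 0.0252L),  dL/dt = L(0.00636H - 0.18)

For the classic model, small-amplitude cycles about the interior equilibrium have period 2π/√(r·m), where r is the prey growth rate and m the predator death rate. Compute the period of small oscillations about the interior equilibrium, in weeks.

Here r = 0.471 and m = 0.18, so r·m = 0.0848.
ω = √0.0848 = 0.291 per week, hence T = 2π/ω ≈ 21.6 weeks.

T ≈ 21.6 weeks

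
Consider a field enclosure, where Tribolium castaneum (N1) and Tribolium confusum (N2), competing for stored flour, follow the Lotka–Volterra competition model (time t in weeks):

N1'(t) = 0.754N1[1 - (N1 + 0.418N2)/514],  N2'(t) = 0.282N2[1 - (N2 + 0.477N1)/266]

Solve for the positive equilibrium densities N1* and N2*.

N1* ≈ 503, N2* ≈ 26

Setting both brackets to zero gives the nullclines N1 + 0.418N2 = 514 and 0.477N1 + N2 = 266.
Substituting N2 = 266 - 0.477N1 into the first: N1(1 - 0.418·0.477) = 514 - 0.418·266.
So N1* = 403/0.801 = 503, and then N2* = 266 - 0.477·503 = 26.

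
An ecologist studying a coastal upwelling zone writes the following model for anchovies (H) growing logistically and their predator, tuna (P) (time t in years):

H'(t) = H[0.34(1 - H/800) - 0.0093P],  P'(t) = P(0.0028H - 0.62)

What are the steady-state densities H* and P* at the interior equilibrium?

H* ≈ 221, P* ≈ 26.4

From dP/dt = 0 with P > 0: 0.0028H* = 0.62, so H* = 221.
Substitute into dH/dt = 0: 0.34(1 - 221/800) = 0.0093P*.
The bracket is 0.723, giving P* = 0.246/0.0093 = 26.4.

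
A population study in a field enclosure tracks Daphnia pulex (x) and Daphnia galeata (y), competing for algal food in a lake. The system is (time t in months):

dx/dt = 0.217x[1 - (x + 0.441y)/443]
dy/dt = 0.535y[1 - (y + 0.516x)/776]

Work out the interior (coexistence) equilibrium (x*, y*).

Setting both brackets to zero gives the nullclines x + 0.441y = 443 and 0.516x + y = 776.
Substituting y = 776 - 0.516x into the first: x(1 - 0.441·0.516) = 443 - 0.441·776.
So x* = 101/0.772 = 130, and then y* = 776 - 0.516·130 = 709.

x* ≈ 130, y* ≈ 709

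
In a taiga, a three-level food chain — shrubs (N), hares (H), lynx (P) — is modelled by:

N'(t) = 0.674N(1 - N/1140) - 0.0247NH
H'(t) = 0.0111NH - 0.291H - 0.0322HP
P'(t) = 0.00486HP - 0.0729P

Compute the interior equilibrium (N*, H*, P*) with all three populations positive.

From dP/dt = 0: 0.00486H* = 0.0729, so H* = 15.
From dN/dt = 0: 0.674(1 - N*/1140) = 0.0247·15, giving N* = 1140·(1 - 0.55) = 513.
From dH/dt = 0: 0.0111·513 - 0.291 = 0.0322P*, so P* = 5.41/0.0322 = 168.

N* ≈ 513, H* ≈ 15, P* ≈ 168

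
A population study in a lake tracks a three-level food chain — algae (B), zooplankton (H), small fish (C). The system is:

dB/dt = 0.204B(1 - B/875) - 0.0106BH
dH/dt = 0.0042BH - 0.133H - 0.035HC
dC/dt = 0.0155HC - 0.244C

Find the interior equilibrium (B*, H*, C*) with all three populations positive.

From dC/dt = 0: 0.0155H* = 0.244, so H* = 15.7.
From dB/dt = 0: 0.204(1 - B*/875) = 0.0106·15.7, giving B* = 875·(1 - 0.818) = 159.
From dH/dt = 0: 0.0042·159 - 0.133 = 0.035C*, so C* = 0.536/0.035 = 15.3.

B* ≈ 159, H* ≈ 15.7, C* ≈ 15.3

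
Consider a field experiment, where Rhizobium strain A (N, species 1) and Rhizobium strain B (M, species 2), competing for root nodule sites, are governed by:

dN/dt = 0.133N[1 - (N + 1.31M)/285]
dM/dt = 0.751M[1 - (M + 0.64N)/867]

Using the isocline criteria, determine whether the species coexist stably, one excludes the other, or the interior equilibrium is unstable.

Compare the nullcline intercepts: K1/α12 = 285/1.31 = 218 < K2 = 867; K2/α21 = 867/0.64 = 1350 > K1 = 285.
Since the inequalities point opposite ways, species 2 can invade but species 1 cannot.

species 2 excludes species 1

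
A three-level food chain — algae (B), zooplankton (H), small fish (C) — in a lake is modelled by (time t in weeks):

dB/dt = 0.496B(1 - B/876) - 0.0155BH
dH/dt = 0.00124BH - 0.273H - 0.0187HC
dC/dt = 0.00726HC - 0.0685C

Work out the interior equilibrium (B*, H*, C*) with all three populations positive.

From dC/dt = 0: 0.00726H* = 0.0685, so H* = 9.44.
From dB/dt = 0: 0.496(1 - B*/876) = 0.0155·9.44, giving B* = 876·(1 - 0.295) = 618.
From dH/dt = 0: 0.00124·618 - 0.273 = 0.0187C*, so C* = 0.493/0.0187 = 26.4.

B* ≈ 618, H* ≈ 9.44, C* ≈ 26.4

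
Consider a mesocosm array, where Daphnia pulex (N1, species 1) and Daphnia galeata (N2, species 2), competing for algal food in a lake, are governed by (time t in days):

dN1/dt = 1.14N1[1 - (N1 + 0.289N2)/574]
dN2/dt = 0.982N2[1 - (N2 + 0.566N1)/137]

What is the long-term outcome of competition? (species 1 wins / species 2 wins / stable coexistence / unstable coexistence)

species 1 excludes species 2

Compare the nullcline intercepts: K1/α12 = 574/0.289 = 1990 > K2 = 137; K2/α21 = 137/0.566 = 242 < K1 = 574.
Since the inequalities point opposite ways, species 1 can invade but species 2 cannot.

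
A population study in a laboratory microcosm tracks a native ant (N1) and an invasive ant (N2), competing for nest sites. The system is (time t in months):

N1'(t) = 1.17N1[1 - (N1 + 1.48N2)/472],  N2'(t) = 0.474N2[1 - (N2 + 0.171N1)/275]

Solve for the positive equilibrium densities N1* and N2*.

Setting both brackets to zero gives the nullclines N1 + 1.48N2 = 472 and 0.171N1 + N2 = 275.
Substituting N2 = 275 - 0.171N1 into the first: N1(1 - 1.48·0.171) = 472 - 1.48·275.
So N1* = 65/0.747 = 87, and then N2* = 275 - 0.171·87 = 260.

N1* ≈ 87, N2* ≈ 260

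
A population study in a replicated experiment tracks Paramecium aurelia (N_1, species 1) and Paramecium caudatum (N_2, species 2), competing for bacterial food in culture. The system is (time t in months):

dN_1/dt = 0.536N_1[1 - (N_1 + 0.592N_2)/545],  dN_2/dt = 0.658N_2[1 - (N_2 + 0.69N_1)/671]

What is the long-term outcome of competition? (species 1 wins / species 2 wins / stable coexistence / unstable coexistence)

Compare the nullcline intercepts: K1/α12 = 545/0.592 = 921 > K2 = 671; K2/α21 = 671/0.69 = 972 > K1 = 545.
Since both inequalities hold, each species can invade when rare, so the interior equilibrium is stable.

stable coexistence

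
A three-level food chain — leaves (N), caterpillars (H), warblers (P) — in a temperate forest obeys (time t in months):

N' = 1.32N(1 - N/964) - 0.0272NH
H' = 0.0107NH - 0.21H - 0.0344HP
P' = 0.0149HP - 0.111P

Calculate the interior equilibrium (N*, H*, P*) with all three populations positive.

From dP/dt = 0: 0.0149H* = 0.111, so H* = 7.45.
From dN/dt = 0: 1.32(1 - N*/964) = 0.0272·7.45, giving N* = 964·(1 - 0.154) = 816.
From dH/dt = 0: 0.0107·816 - 0.21 = 0.0344P*, so P* = 8.52/0.0344 = 248.

N* ≈ 816, H* ≈ 7.45, P* ≈ 248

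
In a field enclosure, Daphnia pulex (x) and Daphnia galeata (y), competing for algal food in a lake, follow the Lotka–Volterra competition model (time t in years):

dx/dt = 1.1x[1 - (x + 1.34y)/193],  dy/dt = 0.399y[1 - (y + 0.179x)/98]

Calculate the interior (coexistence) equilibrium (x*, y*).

x* ≈ 81.1, y* ≈ 83.5

Setting both brackets to zero gives the nullclines x + 1.34y = 193 and 0.179x + y = 98.
Substituting y = 98 - 0.179x into the first: x(1 - 1.34·0.179) = 193 - 1.34·98.
So x* = 61.7/0.76 = 81.1, and then y* = 98 - 0.179·81.1 = 83.5.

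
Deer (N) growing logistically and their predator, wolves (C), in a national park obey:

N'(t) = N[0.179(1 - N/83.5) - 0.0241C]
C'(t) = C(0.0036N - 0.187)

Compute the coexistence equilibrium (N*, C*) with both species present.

From dC/dt = 0 with C > 0: 0.0036N* = 0.187, so N* = 51.9.
Substitute into dN/dt = 0: 0.179(1 - 51.9/83.5) = 0.0241C*.
The bracket is 0.378, giving C* = 0.0676/0.0241 = 2.81.

N* ≈ 51.9, C* ≈ 2.81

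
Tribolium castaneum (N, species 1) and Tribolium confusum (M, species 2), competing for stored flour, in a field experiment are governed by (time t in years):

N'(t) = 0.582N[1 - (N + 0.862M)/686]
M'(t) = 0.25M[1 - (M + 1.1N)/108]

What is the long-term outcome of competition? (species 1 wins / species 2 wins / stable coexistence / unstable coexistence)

species 1 excludes species 2

Compare the nullcline intercepts: K1/α12 = 686/0.862 = 796 > K2 = 108; K2/α21 = 108/1.1 = 98.2 < K1 = 686.
Since the inequalities point opposite ways, species 1 can invade but species 2 cannot.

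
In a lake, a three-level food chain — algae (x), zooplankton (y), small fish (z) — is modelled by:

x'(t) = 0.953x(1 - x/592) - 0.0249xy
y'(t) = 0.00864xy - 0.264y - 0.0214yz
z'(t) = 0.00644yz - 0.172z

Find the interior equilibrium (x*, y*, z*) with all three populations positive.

x* ≈ 179, y* ≈ 26.7, z* ≈ 59.9

From dz/dt = 0: 0.00644y* = 0.172, so y* = 26.7.
From dx/dt = 0: 0.953(1 - x*/592) = 0.0249·26.7, giving x* = 592·(1 - 0.698) = 179.
From dy/dt = 0: 0.00864·179 - 0.264 = 0.0214z*, so z* = 1.28/0.0214 = 59.9.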